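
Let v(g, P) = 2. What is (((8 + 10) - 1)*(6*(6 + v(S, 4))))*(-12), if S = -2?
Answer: -9792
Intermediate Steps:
(((8 + 10) - 1)*(6*(6 + v(S, 4))))*(-12) = (((8 + 10) - 1)*(6*(6 + 2)))*(-12) = ((18 - 1)*(6*8))*(-12) = (17*48)*(-12) = 816*(-12) = -9792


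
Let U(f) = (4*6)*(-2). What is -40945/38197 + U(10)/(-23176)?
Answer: -118388483/110656709 ≈ -1.0699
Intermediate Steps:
U(f) = -48 (U(f) = 24*(-2) = -48)
-40945/38197 + U(10)/(-23176) = -40945/38197 - 48/(-23176) = -40945*1/38197 - 48*(-1/23176) = -40945/38197 + 6/2897 = -118388483/110656709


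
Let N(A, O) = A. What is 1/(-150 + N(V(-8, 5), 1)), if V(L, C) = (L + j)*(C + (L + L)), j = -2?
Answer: -1/40 ≈ -0.025000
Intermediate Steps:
V(L, C) = (-2 + L)*(C + 2*L) (V(L, C) = (L - 2)*(C + (L + L)) = (-2 + L)*(C + 2*L))
1/(-150 + N(V(-8, 5), 1)) = 1/(-150 + (-4*(-8) - 2*5 + 2*(-8)**2 + 5*(-8))) = 1/(-150 + (32 - 10 + 2*64 - 40)) = 1/(-150 + (32 - 10 + 128 - 40)) = 1/(-150 + 110) = 1/(-40) = -1/40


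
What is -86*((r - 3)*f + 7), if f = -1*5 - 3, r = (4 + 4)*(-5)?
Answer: -30186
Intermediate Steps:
r = -40 (r = 8*(-5) = -40)
f = -8 (f = -5 - 3 = -8)
-86*((r - 3)*f + 7) = -86*((-40 - 3)*(-8) + 7) = -86*(-43*(-8) + 7) = -86*(344 + 7) = -86*351 = -30186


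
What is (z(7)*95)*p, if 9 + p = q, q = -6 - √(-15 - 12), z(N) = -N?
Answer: 9975 + 1995*I*√3 ≈ 9975.0 + 3455.4*I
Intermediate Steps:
q = -6 - 3*I*√3 (q = -6 - √(-27) = -6 - 3*I*√3 ≈ -6.0 - 5.1962*I)
p = -15 - 3*I*√3 (p = -9 + (-6 - 3*I*√3) = -15 - 3*I*√3 ≈ -15.0 - 5.1962*I)
(z(7)*95)*p = (-1*7*95)*(-15 - 3*I*√3) = (-7*95)*(-15 - 3*I*√3) = -665*(-15 - 3*I*√3) = 9975 + 1995*I*√3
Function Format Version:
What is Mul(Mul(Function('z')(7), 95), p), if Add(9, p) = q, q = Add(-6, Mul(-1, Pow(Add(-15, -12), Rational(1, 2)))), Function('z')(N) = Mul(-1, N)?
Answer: Add(9975, Mul(1995, I, Pow(3, Rational(1, 2)))) ≈ Add(9975.0, Mul(3455.4, I))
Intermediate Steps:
q = Add(-6, Mul(-3, I, Pow(3, Rational(1, 2)))) (q = Add(-6, Mul(-1, Pow(-27, Rational(1, 2)))) = Add(-6, Mul(-1, Mul(3, I, Pow(3, Rational(1, 2))))) = Add(-6, Mul(-3, I, Pow(3, Rational(1, 2)))) ≈ Add(-6.0000, Mul(-5.1962, I)))
p = Add(-15, Mul(-3, I, Pow(3, Rational(1, 2)))) (p = Add(-9, Add(-6, Mul(-3, I, Pow(3, Rational(1, 2))))) = Add(-15, Mul(-3, I, Pow(3, Rational(1, 2)))) ≈ Add(-15.000, Mul(-5.1962, I)))
Mul(Mul(Function('z')(7), 95), p) = Mul(Mul(Mul(-1, 7), 95), Add(-15, Mul(-3, I, Pow(3, Rational(1, 2))))) = Mul(Mul(-7, 95), Add(-15, Mul(-3, I, Pow(3, Rational(1, 2))))) = Mul(-665, Add(-15, Mul(-3, I, Pow(3, Rational(1, 2))))) = Add(9975, Mul(1995, I, Pow(3, Rational(1, 2))))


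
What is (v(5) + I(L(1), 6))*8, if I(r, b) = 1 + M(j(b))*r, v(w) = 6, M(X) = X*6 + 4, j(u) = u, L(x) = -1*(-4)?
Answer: 1336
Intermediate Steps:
L(x) = 4
M(X) = 4 + 6*X (M(X) = 6*X + 4 = 4 + 6*X)
I(r, b) = 1 + r*(4 + 6*b) (I(r, b) = 1 + (4 + 6*b)*r = 1 + r*(4 + 6*b))
(v(5) + I(L(1), 6))*8 = (6 + (1 + 2*4*(2 + 3*6)))*8 = (6 + (1 + 2*4*(2 + 18)))*8 = (6 + (1 + 2*4*20))*8 = (6 + (1 + 160))*8 = (6 + 161)*8 = 167*8 = 1336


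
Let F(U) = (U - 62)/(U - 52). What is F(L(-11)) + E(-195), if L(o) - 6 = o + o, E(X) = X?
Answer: -6591/34 ≈ -193.85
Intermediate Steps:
L(o) = 6 + 2*o (L(o) = 6 + (o + o) = 6 + 2*o)
F(U) = (-62 + U)/(-52 + U)
F(L(-11)) + E(-195) = (-62 + (6 + 2*(-11)))/(-52 + (6 + 2*(-11))) - 195 = (-62 + (6 - 22))/(-52 + (6 - 22)) - 195 = (-62 - 16)/(-52 - 16) - 195 = -78/(-68) - 195 = -1/68*(-78) - 195 = 39/34 - 195 = -6591/34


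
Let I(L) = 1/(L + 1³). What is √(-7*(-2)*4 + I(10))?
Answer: √6787/11 ≈ 7.4894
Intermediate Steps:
I(L) = 1/(1 + L) (I(L) = 1/(L + 1) = 1/(1 + L))
√(-7*(-2)*4 + I(10)) = √(-7*(-2)*4 + 1/(1 + 10)) = √(14*4 + 1/11) = √(56 + 1/11) = √(617/11) = √6787/11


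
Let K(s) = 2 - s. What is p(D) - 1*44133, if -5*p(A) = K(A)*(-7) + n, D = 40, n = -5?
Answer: -220926/5 ≈ -44185.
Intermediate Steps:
p(A) = 19/5 - 7*A/5 (p(A) = -((2 - A)*(-7) - 5)/5 = -((-14 + 7*A) - 5)/5 = -(-19 + 7*A)/5 = 19/5 - 7*A/5)
p(D) - 1*44133 = (19/5 - 7/5*40) - 1*44133 = (19/5 - 56) - 44133 = -261/5 - 44133 = -220926/5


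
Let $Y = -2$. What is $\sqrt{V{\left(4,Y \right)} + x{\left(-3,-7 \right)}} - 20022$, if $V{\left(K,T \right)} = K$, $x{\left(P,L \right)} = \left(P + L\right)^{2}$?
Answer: $-20022 + 2 \sqrt{26} \approx -20012.0$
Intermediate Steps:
$x{\left(P,L \right)} = \left(L + P\right)^{2}$
$\sqrt{V{\left(4,Y \right)} + x{\left(-3,-7 \right)}} - 20022 = \sqrt{4 + \left(-7 - 3\right)^{2}} - 20022 = \sqrt{4 + \left(-10\right)^{2}} - 20022 = \sqrt{4 + 100} - 20022 = \sqrt{104} - 20022 = 2 \sqrt{26} - 20022 = -20022 + 2 \sqrt{26}$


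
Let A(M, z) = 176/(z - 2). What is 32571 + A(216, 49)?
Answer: 1531013/47 ≈ 32575.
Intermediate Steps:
A(M, z) = 176/(-2 + z)
32571 + A(216, 49) = 32571 + 176/(-2 + 49) = 32571 + 176/47 = 1531013/47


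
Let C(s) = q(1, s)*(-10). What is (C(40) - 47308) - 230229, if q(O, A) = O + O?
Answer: -277557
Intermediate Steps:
q(O, A) = 2*O
C(s) = -20 (C(s) = (2*1)*(-10) = 2*(-10) = -20)
(C(40) - 47308) - 230229 = (-20 - 47308) - 230229 = -47328 - 230229 = -277557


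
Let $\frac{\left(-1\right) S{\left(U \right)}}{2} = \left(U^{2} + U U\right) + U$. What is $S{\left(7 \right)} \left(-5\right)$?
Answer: $1050$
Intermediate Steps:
$S{\left(U \right)} = - 4 U^{2} - 2 U$ ($S{\left(U \right)} = - 2 \left(\left(U^{2} + U U\right) + U\right) = - 2 \left(\left(U^{2} + U^{2}\right) + U\right) = - 2 \left(2 U^{2} + U\right) = - 2 \left(U + 2 U^{2}\right) = - 4 U^{2} - 2 U$)
$S{\left(7 \right)} \left(-5\right) = \left(-2\right) 7 \left(1 + 2 \cdot 7\right) \left(-5\right) = \left(-2\right) 7 \left(1 + 14\right) \left(-5\right) = \left(-2\right) 7 \cdot 15 \left(-5\right) = \left(-210\right) \left(-5\right) = 1050$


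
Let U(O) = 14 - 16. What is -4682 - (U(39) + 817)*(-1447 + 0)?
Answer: 1174623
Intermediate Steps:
U(O) = -2
-4682 - (U(39) + 817)*(-1447 + 0) = -4682 - (-2 + 817)*(-1447 + 0) = -4682 - 815*(-1447) = -4682 - 1*(-1179305) = -4682 + 1179305 = 1174623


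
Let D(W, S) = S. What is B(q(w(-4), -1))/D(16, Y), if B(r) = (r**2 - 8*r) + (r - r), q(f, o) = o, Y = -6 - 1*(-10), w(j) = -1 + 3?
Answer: 9/4 ≈ 2.2500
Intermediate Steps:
w(j) = 2
Y = 4 (Y = -6 + 10 = 4)
B(r) = r**2 - 8*r (B(r) = (r**2 - 8*r) + 0 = r**2 - 8*r)
B(q(w(-4), -1))/D(16, Y) = -(-8 - 1)/4 = -1*(-9)*(1/4) = 9*(1/4) = 9/4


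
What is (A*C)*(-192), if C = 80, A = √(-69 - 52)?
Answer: -168960*I ≈ -1.6896e+5*I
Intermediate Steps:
A = 11*I (A = √(-121) = 11*I ≈ 11.0*I)
(A*C)*(-192) = ((11*I)*80)*(-192) = (880*I)*(-192) = -168960*I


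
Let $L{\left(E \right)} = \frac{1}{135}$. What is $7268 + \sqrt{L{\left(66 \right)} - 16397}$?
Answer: $7268 + \frac{i \sqrt{33203910}}{45} \approx 7268.0 + 128.05 i$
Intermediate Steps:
$L{\left(E \right)} = \frac{1}{135}$
$7268 + \sqrt{L{\left(66 \right)} - 16397} = 7268 + \sqrt{\frac{1}{135} - 16397} = 7268 + \sqrt{- \frac{2213594}{135}} = 7268 + \frac{i \sqrt{33203910}}{45}$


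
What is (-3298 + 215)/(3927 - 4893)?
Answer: 3083/966 ≈ 3.1915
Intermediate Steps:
(-3298 + 215)/(3927 - 4893) = -3083/(-966) = -3083*(-1/966) = 3083/966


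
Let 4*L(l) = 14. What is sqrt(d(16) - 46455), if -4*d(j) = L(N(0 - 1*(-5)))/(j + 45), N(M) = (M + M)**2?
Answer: I*sqrt(2765745734)/244 ≈ 215.53*I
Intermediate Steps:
N(M) = 4*M**2 (N(M) = (2*M)**2 = 4*M**2)
L(l) = 7/2 (L(l) = (1/4)*14 = 7/2)
d(j) = -7/(8*(45 + j)) (d(j) = -7/(8*(j + 45)) = -7/(8*(45 + j)))
sqrt(d(16) - 46455) = sqrt(-7/(360 + 8*16) - 46455) = sqrt(-7/(360 + 128) - 46455) = sqrt(-7/488 - 46455) = sqrt(-22670047/488) = I*sqrt(2765745734)/244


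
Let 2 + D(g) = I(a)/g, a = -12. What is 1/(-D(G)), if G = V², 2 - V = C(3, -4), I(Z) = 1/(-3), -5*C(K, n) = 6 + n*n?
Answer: 3072/6169 ≈ 0.49797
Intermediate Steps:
C(K, n) = -6/5 - n²/5 (C(K, n) = -(6 + n*n)/5 = -(6 + n²)/5 = -6/5 - n²/5)
I(Z) = -⅓
V = 32/5 (V = 2 - (-6/5 - ⅕*(-4)²) = 2 - (-6/5 - ⅕*16) = 2 - (-6/5 - 16/5) = 2 - 1*(-22/5) = 2 + 22/5 = 32/5 ≈ 6.4000)
G = 1024/25 (G = (32/5)² = 1024/25 ≈ 40.960)
D(g) = -2 - 1/(3*g)
1/(-D(G)) = 1/(-(-2 - 1/(3*1024/25))) = 1/(-(-2 - ⅓*25/1024)) = 1/(-(-2 - 25/3072)) = 1/(-1*(-6169/3072)) = 1/(6169/3072) = 3072/6169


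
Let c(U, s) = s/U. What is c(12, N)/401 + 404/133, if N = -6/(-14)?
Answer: 648035/213332 ≈ 3.0377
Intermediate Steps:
N = 3/7 (N = -6*(-1/14) = 3/7 ≈ 0.42857)
c(12, N)/401 + 404/133 = ((3/7)/12)/401 + 404/133 = ((3/7)*(1/12))*(1/401) + 404*(1/133) = (1/28)*(1/401) + 404/133 = 1/11228 + 404/133 = 648035/213332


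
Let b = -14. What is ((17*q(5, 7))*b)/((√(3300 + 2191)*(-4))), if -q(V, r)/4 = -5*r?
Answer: 490*√19/19 ≈ 112.41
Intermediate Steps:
q(V, r) = 20*r (q(V, r) = -(-20)*r = 20*r)
((17*q(5, 7))*b)/((√(3300 + 2191)*(-4))) = ((17*(20*7))*(-14))/((√(3300 + 2191)*(-4))) = ((17*140)*(-14))/((√5491*(-4))) = (2380*(-14))/(((17*√19)*(-4))) = -33320*(-√19/1292) = -(-490)*√19/19 = 490*√19/19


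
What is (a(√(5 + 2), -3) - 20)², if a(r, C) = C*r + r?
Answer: 428 + 80*√7 ≈ 639.66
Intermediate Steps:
a(r, C) = r + C*r
(a(√(5 + 2), -3) - 20)² = (√(5 + 2)*(1 - 3) - 20)² = (√7*(-2) - 20)² = (-2*√7 - 20)² = (-20 - 2*√7)²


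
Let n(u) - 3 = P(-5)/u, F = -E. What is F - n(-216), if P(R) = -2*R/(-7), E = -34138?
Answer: 25806055/756 ≈ 34135.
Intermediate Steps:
F = 34138 (F = -1*(-34138) = 34138)
P(R) = 2*R/7 (P(R) = -2*R*(-1)/7 = -(-2)*R/7 = 2*R/7)
n(u) = 3 - 10/(7*u) (n(u) = 3 + ((2/7)*(-5))/u = 3 - 10/(7*u))
F - n(-216) = 34138 - (3 - 10/7/(-216)) = 34138 - (3 - 10/7*(-1/216)) = 34138 - (3 + 5/756) = 34138 - 1*2273/756 = 34138 - 2273/756 = 25806055/756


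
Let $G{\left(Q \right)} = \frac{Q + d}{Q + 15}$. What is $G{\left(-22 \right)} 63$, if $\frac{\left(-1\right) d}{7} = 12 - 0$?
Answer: $954$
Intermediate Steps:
$d = -84$ ($d = - 7 \left(12 - 0\right) = - 7 \left(12 + 0\right) = \left(-7\right) 12 = -84$)
$G{\left(Q \right)} = \frac{-84 + Q}{15 + Q}$ ($G{\left(Q \right)} = \frac{Q - 84}{Q + 15} = \frac{-84 + Q}{15 + Q}$)
$G{\left(-22 \right)} 63 = \frac{-84 - 22}{15 - 22} \cdot 63 = \frac{1}{-7} \left(-106\right) 63 = \left(- \frac{1}{7}\right) \left(-106\right) 63 = \frac{106}{7} \cdot 63 = 954$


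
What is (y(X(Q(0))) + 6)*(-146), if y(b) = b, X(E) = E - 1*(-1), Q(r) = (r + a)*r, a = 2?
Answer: -1022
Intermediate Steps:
Q(r) = r*(2 + r) (Q(r) = (r + 2)*r = (2 + r)*r = r*(2 + r))
X(E) = 1 + E (X(E) = E + 1 = 1 + E)
(y(X(Q(0))) + 6)*(-146) = ((1 + 0*(2 + 0)) + 6)*(-146) = ((1 + 0*2) + 6)*(-146) = ((1 + 0) + 6)*(-146) = (1 + 6)*(-146) = 7*(-146) = -1022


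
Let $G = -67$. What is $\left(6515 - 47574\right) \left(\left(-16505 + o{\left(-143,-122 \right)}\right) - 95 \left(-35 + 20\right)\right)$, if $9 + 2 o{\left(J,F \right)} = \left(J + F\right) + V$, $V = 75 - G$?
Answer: $621879614$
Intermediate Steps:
$V = 142$ ($V = 75 - -67 = 75 + 67 = 142$)
$o{\left(J,F \right)} = \frac{133}{2} + \frac{F}{2} + \frac{J}{2}$ ($o{\left(J,F \right)} = - \frac{9}{2} + \frac{\left(J + F\right) + 142}{2} = - \frac{9}{2} + \frac{\left(F + J\right) + 142}{2} = - \frac{9}{2} + \frac{142 + F + J}{2} = - \frac{9}{2} + \left(71 + \frac{F}{2} + \frac{J}{2}\right) = \frac{133}{2} + \frac{F}{2} + \frac{J}{2}$)
$\left(6515 - 47574\right) \left(\left(-16505 + o{\left(-143,-122 \right)}\right) - 95 \left(-35 + 20\right)\right) = \left(6515 - 47574\right) \left(\left(-16505 + \left(\frac{133}{2} + \frac{1}{2} \left(-122\right) + \frac{1}{2} \left(-143\right)\right)\right) - 95 \left(-35 + 20\right)\right) = - 41059 \left(\left(-16505 - 66\right) - -1425\right) = - 41059 \left(\left(-16505 - 66\right) + 1425\right) = - 41059 \left(-16571 + 1425\right) = \left(-41059\right) \left(-15146\right) = 621879614$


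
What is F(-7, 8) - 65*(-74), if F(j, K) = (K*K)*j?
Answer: 4362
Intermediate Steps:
F(j, K) = j*K² (F(j, K) = K²*j = j*K²)
F(-7, 8) - 65*(-74) = -7*8² - 65*(-74) = -7*64 + 4810 = -448 + 4810 = 4362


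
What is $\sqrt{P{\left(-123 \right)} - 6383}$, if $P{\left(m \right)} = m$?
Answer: $i \sqrt{6506} \approx 80.66 i$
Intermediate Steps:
$\sqrt{P{\left(-123 \right)} - 6383} = \sqrt{-123 - 6383} = \sqrt{-6506} = i \sqrt{6506}$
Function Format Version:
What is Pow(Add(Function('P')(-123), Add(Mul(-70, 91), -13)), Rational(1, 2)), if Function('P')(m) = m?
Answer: Mul(I, Pow(6506, Rational(1, 2))) ≈ Mul(80.660, I)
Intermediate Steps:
Pow(Add(Function('P')(-123), Add(Mul(-70, 91), -13)), Rational(1, 2)) = Pow(Add(-123, Add(Mul(-70, 91), -13)), Rational(1, 2)) = Pow(Add(-123, Add(-6370, -13)), Rational(1, 2)) = Pow(Add(-123, -6383), Rational(1, 2)) = Pow(-6506, Rational(1, 2)) = Mul(I, Pow(6506, Rational(1, 2)))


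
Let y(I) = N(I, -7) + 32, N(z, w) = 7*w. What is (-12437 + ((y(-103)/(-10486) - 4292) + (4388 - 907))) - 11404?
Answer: -258500855/10486 ≈ -24652.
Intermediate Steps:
y(I) = -17 (y(I) = 7*(-7) + 32 = -49 + 32 = -17)
(-12437 + ((y(-103)/(-10486) - 4292) + (4388 - 907))) - 11404 = (-12437 + ((-17/(-10486) - 4292) + (4388 - 907))) - 11404 = (-12437 + ((-17*(-1/10486) - 4292) + 3481)) - 11404 = (-12437 + ((17/10486 - 4292) + 3481)) - 11404 = (-12437 + (-45005895/10486 + 3481)) - 11404 = (-12437 - 8504129/10486) - 11404 = -138918511/10486 - 11404 = -258500855/10486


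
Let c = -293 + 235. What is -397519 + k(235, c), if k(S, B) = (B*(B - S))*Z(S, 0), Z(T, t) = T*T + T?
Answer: 942089721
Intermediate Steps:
Z(T, t) = T + T**2 (Z(T, t) = T**2 + T = T + T**2)
c = -58
k(S, B) = B*S*(1 + S)*(B - S) (k(S, B) = (B*(B - S))*(S*(1 + S)) = B*S*(1 + S)*(B - S))
-397519 + k(235, c) = -397519 - 58*235*(1 + 235)*(-58 - 1*235) = -397519 - 58*235*236*(-58 - 235) = -397519 - 58*235*236*(-293) = -397519 + 942487240 = 942089721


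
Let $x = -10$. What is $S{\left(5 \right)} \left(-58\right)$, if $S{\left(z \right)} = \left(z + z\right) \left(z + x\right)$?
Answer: $2900$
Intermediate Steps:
$S{\left(z \right)} = 2 z \left(-10 + z\right)$ ($S{\left(z \right)} = \left(z + z\right) \left(z - 10\right) = 2 z \left(-10 + z\right)$)
$S{\left(5 \right)} \left(-58\right) = 2 \cdot 5 \left(-10 + 5\right) \left(-58\right) = 2 \cdot 5 \left(-5\right) \left(-58\right) = \left(-50\right) \left(-58\right) = 2900$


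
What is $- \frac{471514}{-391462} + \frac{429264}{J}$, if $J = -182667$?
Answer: $- \frac{13651749355}{11917864859} \approx -1.1455$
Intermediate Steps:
$- \frac{471514}{-391462} + \frac{429264}{J} = - \frac{471514}{-391462} + \frac{429264}{-182667} = \left(-471514\right) \left(- \frac{1}{391462}\right) + 429264 \left(- \frac{1}{182667}\right) = \frac{235757}{195731} - \frac{143088}{60889} = - \frac{13651749355}{11917864859}$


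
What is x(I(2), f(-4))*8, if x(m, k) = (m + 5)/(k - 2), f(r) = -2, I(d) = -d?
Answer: -6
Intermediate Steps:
x(m, k) = (5 + m)/(-2 + k)
x(I(2), f(-4))*8 = ((5 - 1*2)/(-2 - 2))*8 = ((5 - 2)/(-4))*8 = -¼*3*8 = -¾*8 = -6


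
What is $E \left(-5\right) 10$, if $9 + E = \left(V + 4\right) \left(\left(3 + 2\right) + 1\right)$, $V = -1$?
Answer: $-450$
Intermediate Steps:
$E = 9$ ($E = -9 + \left(-1 + 4\right) \left(\left(3 + 2\right) + 1\right) = -9 + 3 \left(5 + 1\right) = -9 + 3 \cdot 6 = -9 + 18 = 9$)
$E \left(-5\right) 10 = 9 \left(-5\right) 10 = \left(-45\right) 10 = -450$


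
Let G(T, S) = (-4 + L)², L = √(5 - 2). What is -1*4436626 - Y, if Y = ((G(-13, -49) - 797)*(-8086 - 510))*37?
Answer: -251881082 - 2544416*√3 ≈ -2.5629e+8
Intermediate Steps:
L = √3 ≈ 1.7320
G(T, S) = (-4 + √3)²
Y = 253487444 - 318052*(4 - √3)² (Y = (((4 - √3)² - 797)*(-8086 - 510))*37 = ((-797 + (4 - √3)²)*(-8596))*37 = (6851012 - 8596*(4 - √3)²)*37 = 253487444 - 318052*(4 - √3)² ≈ 2.5185e+8)
-1*4436626 - Y = -1*4436626 - (247444456 + 2544416*√3) = -4436626 + (-247444456 - 2544416*√3) = -251881082 - 2544416*√3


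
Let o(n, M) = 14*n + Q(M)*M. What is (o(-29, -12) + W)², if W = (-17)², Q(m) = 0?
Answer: 13689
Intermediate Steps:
W = 289
o(n, M) = 14*n (o(n, M) = 14*n + 0*M = 14*n + 0 = 14*n)
(o(-29, -12) + W)² = (14*(-29) + 289)² = (-406 + 289)² = (-117)² = 13689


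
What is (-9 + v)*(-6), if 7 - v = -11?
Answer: -54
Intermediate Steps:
v = 18 (v = 7 - 1*(-11) = 7 + 11 = 18)
(-9 + v)*(-6) = (-9 + 18)*(-6) = 9*(-6) = -54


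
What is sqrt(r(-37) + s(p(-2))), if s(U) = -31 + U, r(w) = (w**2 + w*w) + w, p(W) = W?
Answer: 2*sqrt(667) ≈ 51.653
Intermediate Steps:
r(w) = w + 2*w**2 (r(w) = (w**2 + w**2) + w = 2*w**2 + w = w + 2*w**2)
sqrt(r(-37) + s(p(-2))) = sqrt(-37*(1 + 2*(-37)) + (-31 - 2)) = sqrt(-37*(1 - 74) - 33) = sqrt(-37*(-73) - 33) = sqrt(2701 - 33) = sqrt(2668) = 2*sqrt(667)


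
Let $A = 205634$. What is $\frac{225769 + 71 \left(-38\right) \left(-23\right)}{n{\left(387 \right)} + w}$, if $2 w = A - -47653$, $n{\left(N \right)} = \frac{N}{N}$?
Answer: $\frac{575646}{253289} \approx 2.2727$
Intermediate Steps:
$n{\left(N \right)} = 1$
$w = \frac{253287}{2}$ ($w = \frac{205634 - -47653}{2} = \frac{205634 + 47653}{2} = \frac{1}{2} \cdot 253287 = \frac{253287}{2} \approx 1.2664 \cdot 10^{5}$)
$\frac{225769 + 71 \left(-38\right) \left(-23\right)}{n{\left(387 \right)} + w} = \frac{225769 + 71 \left(-38\right) \left(-23\right)}{1 + \frac{253287}{2}} = \frac{225769 - -62054}{\frac{253289}{2}} = \left(225769 + 62054\right) \frac{2}{253289} = 287823 \cdot \frac{2}{253289} = \frac{575646}{253289}$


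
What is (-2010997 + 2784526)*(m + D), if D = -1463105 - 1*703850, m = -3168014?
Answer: -4126753235601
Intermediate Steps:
D = -2166955 (D = -1463105 - 703850 = -2166955)
(-2010997 + 2784526)*(m + D) = (-2010997 + 2784526)*(-3168014 - 2166955) = 773529*(-5334969) = -4126753235601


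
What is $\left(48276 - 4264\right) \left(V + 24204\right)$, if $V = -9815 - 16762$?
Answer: $-104440476$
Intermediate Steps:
$V = -26577$
$\left(48276 - 4264\right) \left(V + 24204\right) = \left(48276 - 4264\right) \left(-26577 + 24204\right) = 44012 \left(-2373\right) = -104440476$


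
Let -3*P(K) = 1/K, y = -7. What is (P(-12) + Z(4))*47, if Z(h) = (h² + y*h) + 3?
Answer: -15181/36 ≈ -421.69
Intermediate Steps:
Z(h) = 3 + h² - 7*h (Z(h) = (h² - 7*h) + 3 = 3 + h² - 7*h)
P(K) = -1/(3*K)
(P(-12) + Z(4))*47 = (-⅓/(-12) + (3 + 4² - 7*4))*47 = (-⅓*(-1/12) + (3 + 16 - 28))*47 = (1/36 - 9)*47 = -323/36*47 = -15181/36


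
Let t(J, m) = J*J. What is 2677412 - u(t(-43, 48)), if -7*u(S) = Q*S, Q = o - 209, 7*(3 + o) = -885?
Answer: 126812907/49 ≈ 2.5880e+6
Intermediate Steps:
o = -906/7 (o = -3 + (⅐)*(-885) = -3 - 885/7 = -906/7 ≈ -129.43)
t(J, m) = J²
Q = -2369/7 (Q = -906/7 - 209 = -2369/7 ≈ -338.43)
u(S) = 2369*S/49 (u(S) = -(-2369)*S/49 = 2369*S/49)
2677412 - u(t(-43, 48)) = 2677412 - 2369*(-43)²/49 = 2677412 - 2369*1849/49 = 2677412 - 1*4380281/49 = 2677412 - 4380281/49 = 126812907/49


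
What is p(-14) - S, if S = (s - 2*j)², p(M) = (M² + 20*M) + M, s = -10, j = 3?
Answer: -354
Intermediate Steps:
p(M) = M² + 21*M
S = 256 (S = (-10 - 2*3)² = (-10 - 6)² = (-16)² = 256)
p(-14) - S = -14*(21 - 14) - 1*256 = -14*7 - 256 = -98 - 256 = -354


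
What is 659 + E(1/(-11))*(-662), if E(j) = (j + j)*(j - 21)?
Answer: -227429/121 ≈ -1879.6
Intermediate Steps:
E(j) = 2*j*(-21 + j) (E(j) = (2*j)*(-21 + j) = 2*j*(-21 + j))
659 + E(1/(-11))*(-662) = 659 + (2*(-21 + 1/(-11))/(-11))*(-662) = 659 + (2*(-1/11)*(-21 - 1/11))*(-662) = 659 + (2*(-1/11)*(-232/11))*(-662) = 659 + (464/121)*(-662) = 659 - 307168/121 = -227429/121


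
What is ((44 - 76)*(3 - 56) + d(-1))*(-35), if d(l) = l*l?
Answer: -59395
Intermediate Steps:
d(l) = l²
((44 - 76)*(3 - 56) + d(-1))*(-35) = ((44 - 76)*(3 - 56) + (-1)²)*(-35) = (-32*(-53) + 1)*(-35) = (1696 + 1)*(-35) = 1697*(-35) = -59395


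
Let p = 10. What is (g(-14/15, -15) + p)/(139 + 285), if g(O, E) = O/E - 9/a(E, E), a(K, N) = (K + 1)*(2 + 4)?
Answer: 64067/2671200 ≈ 0.023984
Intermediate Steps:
a(K, N) = 6 + 6*K (a(K, N) = (1 + K)*6 = 6 + 6*K)
g(O, E) = -9/(6 + 6*E) + O/E (g(O, E) = O/E - 9/(6 + 6*E) = -9/(6 + 6*E) + O/E)
(g(-14/15, -15) + p)/(139 + 285) = ((-3/2*(-15) + (-14/15)*(1 - 15))/((-15)*(1 - 15)) + 10)/(139 + 285) = (-1/15*(45/2 - 14*1/15*(-14))/(-14) + 10)/424 = (-1/15*(-1/14)*(45/2 - 14/15*(-14)) + 10)*(1/424) = (-1/15*(-1/14)*(45/2 + 196/15) + 10)*(1/424) = (-1/15*(-1/14)*1067/30 + 10)*(1/424) = (1067/6300 + 10)*(1/424) = (64067/6300)*(1/424) = 64067/2671200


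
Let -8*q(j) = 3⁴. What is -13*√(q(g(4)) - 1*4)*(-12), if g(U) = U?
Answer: 39*I*√226 ≈ 586.3*I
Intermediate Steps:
q(j) = -81/8 (q(j) = -⅛*3⁴ = -⅛*81 = -81/8)
-13*√(q(g(4)) - 1*4)*(-12) = -13*√(-81/8 - 1*4)*(-12) = -13*√(-81/8 - 4)*(-12) = -13*I*√226/4*(-12) = 39*I*√226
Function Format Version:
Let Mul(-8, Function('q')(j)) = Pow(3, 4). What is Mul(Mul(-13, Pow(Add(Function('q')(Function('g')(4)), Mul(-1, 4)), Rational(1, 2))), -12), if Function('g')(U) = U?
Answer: Mul(39, I, Pow(226, Rational(1, 2))) ≈ Mul(586.30, I)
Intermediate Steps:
Function('q')(j) = Rational(-81, 8) (Function('q')(j) = Mul(Rational(-1, 8), Pow(3, 4)) = Mul(Rational(-1, 8), 81) = Rational(-81, 8))
Mul(Mul(-13, Pow(Add(Function('q')(Function('g')(4)), Mul(-1, 4)), Rational(1, 2))), -12) = Mul(Mul(-13, Pow(Add(Rational(-81, 8), Mul(-1, 4)), Rational(1, 2))), -12) = Mul(Mul(-13, Pow(Add(Rational(-81, 8), -4), Rational(1, 2))), -12) = Mul(Mul(-13, Pow(Rational(-113, 8), Rational(1, 2))), -12) = Mul(Mul(-13, Mul(Rational(1, 4), I, Pow(226, Rational(1, 2)))), -12) = Mul(Mul(Rational(-13, 4), I, Pow(226, Rational(1, 2))), -12) = Mul(39, I, Pow(226, Rational(1, 2)))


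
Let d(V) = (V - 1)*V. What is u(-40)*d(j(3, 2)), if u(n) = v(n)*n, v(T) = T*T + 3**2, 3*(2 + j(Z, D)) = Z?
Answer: -128720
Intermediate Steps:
j(Z, D) = -2 + Z/3
v(T) = 9 + T**2 (v(T) = T**2 + 9 = 9 + T**2)
d(V) = V*(-1 + V) (d(V) = (-1 + V)*V = V*(-1 + V))
u(n) = n*(9 + n**2) (u(n) = (9 + n**2)*n = n*(9 + n**2))
u(-40)*d(j(3, 2)) = (-40*(9 + (-40)**2))*((-2 + (1/3)*3)*(-1 + (-2 + (1/3)*3))) = (-40*(9 + 1600))*((-2 + 1)*(-1 + (-2 + 1))) = (-40*1609)*(-(-1 - 1)) = -(-64360)*(-2) = -64360*2 = -128720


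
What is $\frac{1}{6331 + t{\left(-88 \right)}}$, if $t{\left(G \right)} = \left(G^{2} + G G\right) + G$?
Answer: $\frac{1}{21731} \approx 4.6017 \cdot 10^{-5}$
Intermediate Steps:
$t{\left(G \right)} = G + 2 G^{2}$ ($t{\left(G \right)} = \left(G^{2} + G^{2}\right) + G = 2 G^{2} + G = G + 2 G^{2}$)
$\frac{1}{6331 + t{\left(-88 \right)}} = \frac{1}{6331 - 88 \left(1 + 2 \left(-88\right)\right)} = \frac{1}{6331 - 88 \left(1 - 176\right)} = \frac{1}{6331 - -15400} = \frac{1}{6331 + 15400} = \frac{1}{21731}$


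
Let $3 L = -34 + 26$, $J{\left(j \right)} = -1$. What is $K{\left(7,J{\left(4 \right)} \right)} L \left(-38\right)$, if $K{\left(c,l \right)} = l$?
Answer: $- \frac{304}{3} \approx -101.33$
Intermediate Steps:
$L = - \frac{8}{3}$ ($L = \frac{-34 + 26}{3} = \frac{1}{3} \left(-8\right) = - \frac{8}{3} \approx -2.6667$)
$K{\left(7,J{\left(4 \right)} \right)} L \left(-38\right) = \left(-1\right) \left(- \frac{8}{3}\right) \left(-38\right) = \frac{8}{3} \left(-38\right) = - \frac{304}{3}$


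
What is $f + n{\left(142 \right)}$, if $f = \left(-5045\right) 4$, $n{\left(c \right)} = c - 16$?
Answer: $-20054$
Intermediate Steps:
$n{\left(c \right)} = -16 + c$ ($n{\left(c \right)} = c - 16 = -16 + c$)
$f = -20180$
$f + n{\left(142 \right)} = -20180 + \left(-16 + 142\right) = -20180 + 126 = -20054$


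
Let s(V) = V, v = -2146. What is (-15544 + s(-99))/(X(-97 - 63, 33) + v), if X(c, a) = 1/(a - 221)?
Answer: 2940884/403449 ≈ 7.2894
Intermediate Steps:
X(c, a) = 1/(-221 + a)
(-15544 + s(-99))/(X(-97 - 63, 33) + v) = (-15544 - 99)/(1/(-221 + 33) - 2146) = -15643/(1/(-188) - 2146) = -15643/(-1/188 - 2146) = -15643/(-403449/188) = -15643*(-188/403449) = 2940884/403449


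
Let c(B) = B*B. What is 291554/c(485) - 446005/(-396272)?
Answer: 220446212813/93213081200 ≈ 2.3650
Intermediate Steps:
c(B) = B**2
291554/c(485) - 446005/(-396272) = 291554/(485**2) - 446005/(-396272) = 291554/235225 - 446005*(-1/396272) = 291554*(1/235225) + 446005/396272 = 291554/235225 + 446005/396272 = 220446212813/93213081200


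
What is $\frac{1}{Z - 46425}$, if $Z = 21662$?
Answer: $- \frac{1}{24763} \approx -4.0383 \cdot 10^{-5}$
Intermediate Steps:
$\frac{1}{Z - 46425} = \frac{1}{21662 - 46425} = \frac{1}{-24763} = - \frac{1}{24763}$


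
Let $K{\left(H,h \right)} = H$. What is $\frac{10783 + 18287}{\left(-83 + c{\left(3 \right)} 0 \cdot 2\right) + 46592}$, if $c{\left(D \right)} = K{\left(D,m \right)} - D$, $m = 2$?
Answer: $\frac{9690}{15503} \approx 0.62504$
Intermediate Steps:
$c{\left(D \right)} = 0$ ($c{\left(D \right)} = D - D = 0$)
$\frac{10783 + 18287}{\left(-83 + c{\left(3 \right)} 0 \cdot 2\right) + 46592} = \frac{10783 + 18287}{\left(-83 + 0 \cdot 0 \cdot 2\right) + 46592} = \frac{29070}{\left(-83 + 0 \cdot 0\right) + 46592} = \frac{29070}{\left(-83 + 0\right) + 46592} = \frac{29070}{-83 + 46592} = \frac{29070}{46509} = 29070 \cdot \frac{1}{46509} = \frac{9690}{15503}$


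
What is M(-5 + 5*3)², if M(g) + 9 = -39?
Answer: 2304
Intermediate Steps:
M(g) = -48 (M(g) = -9 - 39 = -48)
M(-5 + 5*3)² = (-48)² = 2304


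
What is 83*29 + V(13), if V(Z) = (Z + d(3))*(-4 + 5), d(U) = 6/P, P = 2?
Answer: 2423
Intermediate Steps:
d(U) = 3 (d(U) = 6/2 = 6*(1/2) = 3)
V(Z) = 3 + Z (V(Z) = (Z + 3)*(-4 + 5) = (3 + Z)*1 = 3 + Z)
83*29 + V(13) = 83*29 + (3 + 13) = 2407 + 16 = 2423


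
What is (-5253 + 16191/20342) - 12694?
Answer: -52151669/2906 ≈ -17946.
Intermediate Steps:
(-5253 + 16191/20342) - 12694 = (-5253 + 16191*(1/20342)) - 12694 = (-5253 + 2313/2906) - 12694 = -15262905/2906 - 12694 = -52151669/2906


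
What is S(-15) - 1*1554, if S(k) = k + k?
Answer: -1584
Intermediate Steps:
S(k) = 2*k
S(-15) - 1*1554 = 2*(-15) - 1*1554 = -30 - 1554 = -1584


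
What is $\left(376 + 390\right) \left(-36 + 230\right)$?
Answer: $148604$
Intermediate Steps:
$\left(376 + 390\right) \left(-36 + 230\right) = 766 \cdot 194 = 148604$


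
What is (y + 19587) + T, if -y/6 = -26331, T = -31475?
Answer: 146098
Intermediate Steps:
y = 157986 (y = -6*(-26331) = 157986)
(y + 19587) + T = (157986 + 19587) - 31475 = 177573 - 31475 = 146098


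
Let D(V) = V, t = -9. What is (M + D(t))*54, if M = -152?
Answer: -8694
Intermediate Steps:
(M + D(t))*54 = (-152 - 9)*54 = -161*54 = -8694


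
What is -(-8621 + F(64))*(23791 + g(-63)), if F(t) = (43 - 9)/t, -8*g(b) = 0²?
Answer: 6562866305/32 ≈ 2.0509e+8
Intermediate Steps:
g(b) = 0 (g(b) = -⅛*0² = -⅛*0 = 0)
F(t) = 34/t
-(-8621 + F(64))*(23791 + g(-63)) = -(-8621 + 34/64)*(23791 + 0) = -(-8621 + 34*(1/64))*23791 = -(-8621 + 17/32)*23791 = -(-275855)*23791/32 = -1*(-6562866305/32) = 6562866305/32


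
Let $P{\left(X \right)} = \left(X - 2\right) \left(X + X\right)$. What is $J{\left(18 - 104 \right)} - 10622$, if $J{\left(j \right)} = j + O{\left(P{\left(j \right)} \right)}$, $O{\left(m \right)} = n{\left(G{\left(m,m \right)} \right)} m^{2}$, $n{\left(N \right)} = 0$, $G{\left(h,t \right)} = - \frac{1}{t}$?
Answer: $-10708$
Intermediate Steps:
$P{\left(X \right)} = 2 X \left(-2 + X\right)$ ($P{\left(X \right)} = \left(-2 + X\right) 2 X = 2 X \left(-2 + X\right)$)
$O{\left(m \right)} = 0$ ($O{\left(m \right)} = 0 m^{2} = 0$)
$J{\left(j \right)} = j$ ($J{\left(j \right)} = j + 0 = j$)
$J{\left(18 - 104 \right)} - 10622 = \left(18 - 104\right) - 10622 = -86 - 10622 = -10708$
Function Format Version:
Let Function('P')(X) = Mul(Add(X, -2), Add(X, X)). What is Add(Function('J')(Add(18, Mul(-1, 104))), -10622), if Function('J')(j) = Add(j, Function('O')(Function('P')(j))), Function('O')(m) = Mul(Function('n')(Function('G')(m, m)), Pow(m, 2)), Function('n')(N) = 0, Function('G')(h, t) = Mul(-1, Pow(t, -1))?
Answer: -10708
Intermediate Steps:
Function('P')(X) = Mul(2, X, Add(-2, X)) (Function('P')(X) = Mul(Add(-2, X), Mul(2, X)) = Mul(2, X, Add(-2, X)))
Function('O')(m) = 0 (Function('O')(m) = Mul(0, Pow(m, 2)) = 0)
Function('J')(j) = j (Function('J')(j) = Add(j, 0) = j)
Add(Function('J')(Add(18, Mul(-1, 104))), -10622) = Add(Add(18, Mul(-1, 104)), -10622) = Add(Add(18, -104), -10622) = Add(-86, -10622) = -10708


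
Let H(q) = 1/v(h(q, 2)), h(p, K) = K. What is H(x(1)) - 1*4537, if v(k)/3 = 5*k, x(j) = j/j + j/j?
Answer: -136109/30 ≈ -4537.0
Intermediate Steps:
x(j) = 2 (x(j) = 1 + 1 = 2)
v(k) = 15*k (v(k) = 3*(5*k) = 15*k)
H(q) = 1/30 (H(q) = 1/(15*2) = 1/30)
H(x(1)) - 1*4537 = 1/30 - 1*4537 = 1/30 - 4537 = -136109/30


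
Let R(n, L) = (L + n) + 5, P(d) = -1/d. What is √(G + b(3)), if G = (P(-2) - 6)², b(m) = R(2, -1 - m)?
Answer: √133/2 ≈ 5.7663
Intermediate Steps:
R(n, L) = 5 + L + n
b(m) = 6 - m (b(m) = 5 + (-1 - m) + 2 = 6 - m)
G = 121/4 (G = (-1/(-2) - 6)² = (-1*(-½) - 6)² = (½ - 6)² = (-11/2)² = 121/4 ≈ 30.250)
√(G + b(3)) = √(121/4 + (6 - 1*3)) = √(121/4 + (6 - 3)) = √(121/4 + 3) = √(133/4) = √133/2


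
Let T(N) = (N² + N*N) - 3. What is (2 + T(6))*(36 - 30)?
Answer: 426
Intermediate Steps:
T(N) = -3 + 2*N² (T(N) = (N² + N²) - 3 = 2*N² - 3 = -3 + 2*N²)
(2 + T(6))*(36 - 30) = (2 + (-3 + 2*6²))*(36 - 30) = (2 + (-3 + 2*36))*6 = (2 + (-3 + 72))*6 = (2 + 69)*6 = 71*6 = 426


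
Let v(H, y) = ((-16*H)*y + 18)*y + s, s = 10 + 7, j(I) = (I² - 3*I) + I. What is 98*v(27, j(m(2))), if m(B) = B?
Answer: 1666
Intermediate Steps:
j(I) = I² - 2*I
s = 17
v(H, y) = 17 + y*(18 - 16*H*y) (v(H, y) = ((-16*H)*y + 18)*y + 17 = (-16*H*y + 18)*y + 17 = (18 - 16*H*y)*y + 17 = y*(18 - 16*H*y) + 17 = 17 + y*(18 - 16*H*y))
98*v(27, j(m(2))) = 98*(17 + 18*(2*(-2 + 2)) - 16*27*(2*(-2 + 2))²) = 98*(17 + 18*(2*0) - 16*27*(2*0)²) = 98*(17 + 18*0 - 16*27*0²) = 98*(17 + 0 - 16*27*0) = 98*(17 + 0 + 0) = 98*17 = 1666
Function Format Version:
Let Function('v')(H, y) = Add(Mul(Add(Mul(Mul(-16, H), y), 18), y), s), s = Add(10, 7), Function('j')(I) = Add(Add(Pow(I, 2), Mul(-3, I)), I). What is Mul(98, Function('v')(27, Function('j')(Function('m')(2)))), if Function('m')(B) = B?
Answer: 1666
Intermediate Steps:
Function('j')(I) = Add(Pow(I, 2), Mul(-2, I))
s = 17
Function('v')(H, y) = Add(17, Mul(y, Add(18, Mul(-16, H, y)))) (Function('v')(H, y) = Add(Mul(Add(Mul(Mul(-16, H), y), 18), y), 17) = Add(Mul(Add(Mul(-16, H, y), 18), y), 17) = Add(Mul(Add(18, Mul(-16, H, y)), y), 17) = Add(Mul(y, Add(18, Mul(-16, H, y))), 17) = Add(17, Mul(y, Add(18, Mul(-16, H, y)))))
Mul(98, Function('v')(27, Function('j')(Function('m')(2)))) = Mul(98, Add(17, Mul(18, Mul(2, Add(-2, 2))), Mul(-16, 27, Pow(Mul(2, Add(-2, 2)), 2)))) = Mul(98, Add(17, Mul(18, Mul(2, 0)), Mul(-16, 27, Pow(Mul(2, 0), 2)))) = Mul(98, Add(17, Mul(18, 0), Mul(-16, 27, Pow(0, 2)))) = Mul(98, Add(17, 0, Mul(-16, 27, 0))) = Mul(98, Add(17, 0, 0)) = Mul(98, 17) = 1666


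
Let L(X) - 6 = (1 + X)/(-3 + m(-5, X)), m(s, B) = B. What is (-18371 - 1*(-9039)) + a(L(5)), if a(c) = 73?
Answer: -9259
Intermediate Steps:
L(X) = 6 + (1 + X)/(-3 + X)
(-18371 - 1*(-9039)) + a(L(5)) = (-18371 - 1*(-9039)) + 73 = (-18371 + 9039) + 73 = -9332 + 73 = -9259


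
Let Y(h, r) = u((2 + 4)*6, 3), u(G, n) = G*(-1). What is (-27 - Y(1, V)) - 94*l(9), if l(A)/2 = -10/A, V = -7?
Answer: 1961/9 ≈ 217.89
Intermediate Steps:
u(G, n) = -G
Y(h, r) = -36 (Y(h, r) = -(2 + 4)*6 = -6*6 = -1*36 = -36)
l(A) = -20/A (l(A) = 2*(-10/A) = -20/A)
(-27 - Y(1, V)) - 94*l(9) = (-27 - 1*(-36)) - (-1880)/9 = (-27 + 36) - (-1880)/9 = 9 - 94*(-20/9) = 9 + 1880/9 = 1961/9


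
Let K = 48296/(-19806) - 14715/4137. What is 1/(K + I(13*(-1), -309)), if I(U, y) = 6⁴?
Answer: 13656237/17616608845 ≈ 0.00077519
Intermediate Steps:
I(U, y) = 1296
K = -81874307/13656237 (K = 48296*(-1/19806) - 14715*1/4137 = -24148/9903 - 4905/1379 = -81874307/13656237 ≈ -5.9954)
1/(K + I(13*(-1), -309)) = 1/(-81874307/13656237 + 1296) = 1/(17616608845/13656237) = 13656237/17616608845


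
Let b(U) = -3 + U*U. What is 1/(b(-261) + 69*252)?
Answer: 1/85506 ≈ 1.1695e-5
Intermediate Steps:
b(U) = -3 + U**2
1/(b(-261) + 69*252) = 1/((-3 + (-261)**2) + 69*252) = 1/((-3 + 68121) + 17388) = 1/(68118 + 17388) = 1/85506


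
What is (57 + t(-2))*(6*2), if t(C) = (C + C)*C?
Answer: 780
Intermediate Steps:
t(C) = 2*C**2 (t(C) = (2*C)*C = 2*C**2)
(57 + t(-2))*(6*2) = (57 + 2*(-2)**2)*(6*2) = (57 + 2*4)*12 = (57 + 8)*12 = 65*12 = 780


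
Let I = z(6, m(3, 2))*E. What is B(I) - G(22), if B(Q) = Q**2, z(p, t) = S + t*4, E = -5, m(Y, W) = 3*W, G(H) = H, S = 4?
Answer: 19578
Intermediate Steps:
z(p, t) = 4 + 4*t (z(p, t) = 4 + t*4 = 4 + 4*t)
I = -140 (I = (4 + 4*(3*2))*(-5) = (4 + 4*6)*(-5) = (4 + 24)*(-5) = 28*(-5) = -140)
B(I) - G(22) = (-140)**2 - 1*22 = 19600 - 22 = 19578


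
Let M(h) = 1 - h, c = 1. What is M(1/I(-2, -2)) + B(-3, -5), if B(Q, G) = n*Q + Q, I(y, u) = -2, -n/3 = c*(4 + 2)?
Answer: 105/2 ≈ 52.500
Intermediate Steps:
n = -18 (n = -3*(4 + 2) = -3*6 = -18)
B(Q, G) = -17*Q (B(Q, G) = -18*Q + Q = -17*Q)
M(1/I(-2, -2)) + B(-3, -5) = (1 - 1/(-2)) - 17*(-3) = (1 - 1*(-½)) + 51 = (1 + ½) + 51 = 3/2 + 51 = 105/2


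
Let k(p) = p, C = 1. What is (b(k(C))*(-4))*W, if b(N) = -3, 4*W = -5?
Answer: -15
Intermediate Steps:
W = -5/4 (W = (¼)*(-5) = -5/4 ≈ -1.2500)
(b(k(C))*(-4))*W = -3*(-4)*(-5/4) = 12*(-5/4) = -15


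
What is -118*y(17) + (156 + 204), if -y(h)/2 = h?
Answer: 4372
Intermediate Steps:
y(h) = -2*h
-118*y(17) + (156 + 204) = -(-236)*17 + (156 + 204) = -118*(-34) + 360 = 4012 + 360 = 4372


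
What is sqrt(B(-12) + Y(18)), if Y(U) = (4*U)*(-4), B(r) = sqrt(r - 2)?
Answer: sqrt(-288 + I*sqrt(14)) ≈ 0.1102 + 16.971*I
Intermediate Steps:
B(r) = sqrt(-2 + r)
Y(U) = -16*U
sqrt(B(-12) + Y(18)) = sqrt(sqrt(-2 - 12) - 16*18) = sqrt(sqrt(-14) - 288) = sqrt(I*sqrt(14) - 288) = sqrt(-288 + I*sqrt(14))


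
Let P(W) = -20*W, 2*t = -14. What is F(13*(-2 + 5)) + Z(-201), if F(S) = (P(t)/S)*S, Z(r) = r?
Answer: -61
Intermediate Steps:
t = -7 (t = (1/2)*(-14) = -7)
F(S) = 140 (F(S) = ((-20*(-7))/S)*S = (140/S)*S = 140)
F(13*(-2 + 5)) + Z(-201) = 140 - 201 = -61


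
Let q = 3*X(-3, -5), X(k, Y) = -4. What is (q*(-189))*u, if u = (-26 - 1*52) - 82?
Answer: -362880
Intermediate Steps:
q = -12 (q = 3*(-4) = -12)
u = -160 (u = (-26 - 52) - 82 = -78 - 82 = -160)
(q*(-189))*u = -12*(-189)*(-160) = 2268*(-160) = -362880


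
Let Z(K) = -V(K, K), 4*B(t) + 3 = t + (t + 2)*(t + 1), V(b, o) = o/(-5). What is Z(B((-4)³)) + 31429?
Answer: 632419/20 ≈ 31621.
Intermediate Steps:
V(b, o) = -o/5 (V(b, o) = o*(-⅕) = -o/5)
B(t) = -¾ + t/4 + (1 + t)*(2 + t)/4 (B(t) = -¾ + (t + (t + 2)*(t + 1))/4 = -¾ + (t + (2 + t)*(1 + t))/4 = -¾ + (t + (1 + t)*(2 + t))/4 = -¾ + (t/4 + (1 + t)*(2 + t)/4) = -¾ + t/4 + (1 + t)*(2 + t)/4)
Z(K) = K/5 (Z(K) = -(-1)*K/5 = K/5)
Z(B((-4)³)) + 31429 = (-¼ + (-4)³ + ((-4)³)²/4)/5 + 31429 = (-¼ - 64 + (¼)*(-64)²)/5 + 31429 = (-¼ - 64 + (¼)*4096)/5 + 31429 = (-¼ - 64 + 1024)/5 + 31429 = (⅕)*(3839/4) + 31429 = 3839/20 + 31429 = 632419/20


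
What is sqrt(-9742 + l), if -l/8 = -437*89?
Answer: sqrt(301402) ≈ 549.00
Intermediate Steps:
l = 311144 (l = -(-3496)*89 = -8*(-38893) = 311144)
sqrt(-9742 + l) = sqrt(-9742 + 311144) = sqrt(301402)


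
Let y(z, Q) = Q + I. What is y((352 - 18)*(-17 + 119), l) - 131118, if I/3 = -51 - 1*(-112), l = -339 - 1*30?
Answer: -131304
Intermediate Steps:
l = -369 (l = -339 - 30 = -369)
I = 183 (I = 3*(-51 - 1*(-112)) = 3*(-51 + 112) = 3*61 = 183)
y(z, Q) = 183 + Q (y(z, Q) = Q + 183 = 183 + Q)
y((352 - 18)*(-17 + 119), l) - 131118 = (183 - 369) - 131118 = -186 - 131118 = -131304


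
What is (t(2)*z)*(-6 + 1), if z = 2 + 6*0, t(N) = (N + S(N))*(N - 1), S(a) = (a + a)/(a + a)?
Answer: -30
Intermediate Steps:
S(a) = 1 (S(a) = (2*a)/((2*a)) = (2*a)*(1/(2*a)) = 1)
t(N) = (1 + N)*(-1 + N) (t(N) = (N + 1)*(N - 1) = (1 + N)*(-1 + N))
z = 2 (z = 2 + 0 = 2)
(t(2)*z)*(-6 + 1) = ((-1 + 2²)*2)*(-6 + 1) = ((-1 + 4)*2)*(-5) = (3*2)*(-5) = 6*(-5) = -30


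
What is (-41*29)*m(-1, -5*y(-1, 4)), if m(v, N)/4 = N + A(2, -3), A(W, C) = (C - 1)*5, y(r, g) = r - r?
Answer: 95120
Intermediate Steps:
y(r, g) = 0
A(W, C) = -5 + 5*C (A(W, C) = (-1 + C)*5 = -5 + 5*C)
m(v, N) = -80 + 4*N (m(v, N) = 4*(N + (-5 + 5*(-3))) = 4*(N + (-5 - 15)) = 4*(N - 20) = 4*(-20 + N) = -80 + 4*N)
(-41*29)*m(-1, -5*y(-1, 4)) = (-41*29)*(-80 + 4*(-5*0)) = -1189*(-80 + 4*0) = -1189*(-80 + 0) = -1189*(-80) = 95120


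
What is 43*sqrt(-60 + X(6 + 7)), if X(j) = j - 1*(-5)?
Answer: 43*I*sqrt(42) ≈ 278.67*I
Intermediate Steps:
X(j) = 5 + j (X(j) = j + 5 = 5 + j)
43*sqrt(-60 + X(6 + 7)) = 43*sqrt(-60 + (5 + (6 + 7))) = 43*sqrt(-60 + (5 + 13)) = 43*sqrt(-60 + 18) = 43*sqrt(-42) = 43*(I*sqrt(42)) = 43*I*sqrt(42)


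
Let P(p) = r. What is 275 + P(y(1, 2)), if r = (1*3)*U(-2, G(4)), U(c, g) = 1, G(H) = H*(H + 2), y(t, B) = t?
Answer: 278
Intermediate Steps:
G(H) = H*(2 + H)
r = 3 (r = (1*3)*1 = 3*1 = 3)
P(p) = 3
275 + P(y(1, 2)) = 275 + 3 = 278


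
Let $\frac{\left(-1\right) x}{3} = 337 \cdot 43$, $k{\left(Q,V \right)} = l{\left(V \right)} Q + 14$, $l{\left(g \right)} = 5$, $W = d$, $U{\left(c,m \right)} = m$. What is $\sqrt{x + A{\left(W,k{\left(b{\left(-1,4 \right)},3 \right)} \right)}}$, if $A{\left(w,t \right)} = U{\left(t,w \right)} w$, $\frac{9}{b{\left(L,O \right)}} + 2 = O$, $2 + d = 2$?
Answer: $i \sqrt{43473} \approx 208.5 i$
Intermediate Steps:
$d = 0$ ($d = -2 + 2 = 0$)
$b{\left(L,O \right)} = \frac{9}{-2 + O}$
$W = 0$
$k{\left(Q,V \right)} = 14 + 5 Q$ ($k{\left(Q,V \right)} = 5 Q + 14 = 14 + 5 Q$)
$x = -43473$ ($x = - 3 \cdot 337 \cdot 43 = \left(-3\right) 14491 = -43473$)
$A{\left(w,t \right)} = w^{2}$ ($A{\left(w,t \right)} = w w = w^{2}$)
$\sqrt{x + A{\left(W,k{\left(b{\left(-1,4 \right)},3 \right)} \right)}} = \sqrt{-43473 + 0^{2}} = \sqrt{-43473 + 0} = \sqrt{-43473} = i \sqrt{43473}$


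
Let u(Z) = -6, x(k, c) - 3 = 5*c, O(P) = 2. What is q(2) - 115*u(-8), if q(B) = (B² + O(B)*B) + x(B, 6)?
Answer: 731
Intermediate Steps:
x(k, c) = 3 + 5*c
q(B) = 33 + B² + 2*B (q(B) = (B² + 2*B) + (3 + 5*6) = (B² + 2*B) + (3 + 30) = (B² + 2*B) + 33 = 33 + B² + 2*B)
q(2) - 115*u(-8) = (33 + 2² + 2*2) - 115*(-6) = (33 + 4 + 4) + 690 = 41 + 690 = 731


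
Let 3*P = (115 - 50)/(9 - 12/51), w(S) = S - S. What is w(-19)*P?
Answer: 0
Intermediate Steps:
w(S) = 0
P = 1105/447 (P = ((115 - 50)/(9 - 12/51))/3 = (65/(9 - 12*1/51))/3 = (65/(9 - 4/17))/3 = (65/(149/17))/3 = (65*(17/149))/3 = (⅓)*(1105/149) = 1105/447 ≈ 2.4720)
w(-19)*P = 0*(1105/447) = 0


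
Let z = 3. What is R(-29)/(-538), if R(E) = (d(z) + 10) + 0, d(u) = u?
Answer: -13/538 ≈ -0.024164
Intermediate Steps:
R(E) = 13 (R(E) = (3 + 10) + 0 = 13 + 0 = 13)
R(-29)/(-538) = 13/(-538) = 13*(-1/538) = -13/538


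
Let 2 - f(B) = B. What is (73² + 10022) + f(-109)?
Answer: 15462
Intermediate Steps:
f(B) = 2 - B
(73² + 10022) + f(-109) = (73² + 10022) + (2 - 1*(-109)) = (5329 + 10022) + (2 + 109) = 15351 + 111 = 15462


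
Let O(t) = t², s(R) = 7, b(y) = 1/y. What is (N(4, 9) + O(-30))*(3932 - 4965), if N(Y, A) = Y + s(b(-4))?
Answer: -941063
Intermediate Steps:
b(y) = 1/y
N(Y, A) = 7 + Y (N(Y, A) = Y + 7 = 7 + Y)
(N(4, 9) + O(-30))*(3932 - 4965) = ((7 + 4) + (-30)²)*(3932 - 4965) = (11 + 900)*(-1033) = 911*(-1033) = -941063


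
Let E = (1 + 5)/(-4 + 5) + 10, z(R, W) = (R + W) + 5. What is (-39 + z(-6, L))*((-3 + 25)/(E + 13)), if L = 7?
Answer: -726/29 ≈ -25.034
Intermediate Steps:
z(R, W) = 5 + R + W
E = 16 (E = 6/1 + 10 = 6*1 + 10 = 6 + 10 = 16)
(-39 + z(-6, L))*((-3 + 25)/(E + 13)) = (-39 + (5 - 6 + 7))*((-3 + 25)/(16 + 13)) = (-39 + 6)*(22/29) = -726/29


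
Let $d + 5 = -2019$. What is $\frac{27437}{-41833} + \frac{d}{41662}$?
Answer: $- \frac{613875143}{871423223} \approx -0.70445$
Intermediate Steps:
$d = -2024$ ($d = -5 - 2019 = -2024$)
$\frac{27437}{-41833} + \frac{d}{41662} = \frac{27437}{-41833} - \frac{2024}{41662} = 27437 \left(- \frac{1}{41833}\right) - \frac{1012}{20831} = - \frac{27437}{41833} - \frac{1012}{20831} = - \frac{613875143}{871423223}$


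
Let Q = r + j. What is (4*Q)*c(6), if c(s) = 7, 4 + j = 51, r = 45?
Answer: 2576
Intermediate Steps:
j = 47 (j = -4 + 51 = 47)
Q = 92 (Q = 45 + 47 = 92)
(4*Q)*c(6) = (4*92)*7 = 368*7 = 2576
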